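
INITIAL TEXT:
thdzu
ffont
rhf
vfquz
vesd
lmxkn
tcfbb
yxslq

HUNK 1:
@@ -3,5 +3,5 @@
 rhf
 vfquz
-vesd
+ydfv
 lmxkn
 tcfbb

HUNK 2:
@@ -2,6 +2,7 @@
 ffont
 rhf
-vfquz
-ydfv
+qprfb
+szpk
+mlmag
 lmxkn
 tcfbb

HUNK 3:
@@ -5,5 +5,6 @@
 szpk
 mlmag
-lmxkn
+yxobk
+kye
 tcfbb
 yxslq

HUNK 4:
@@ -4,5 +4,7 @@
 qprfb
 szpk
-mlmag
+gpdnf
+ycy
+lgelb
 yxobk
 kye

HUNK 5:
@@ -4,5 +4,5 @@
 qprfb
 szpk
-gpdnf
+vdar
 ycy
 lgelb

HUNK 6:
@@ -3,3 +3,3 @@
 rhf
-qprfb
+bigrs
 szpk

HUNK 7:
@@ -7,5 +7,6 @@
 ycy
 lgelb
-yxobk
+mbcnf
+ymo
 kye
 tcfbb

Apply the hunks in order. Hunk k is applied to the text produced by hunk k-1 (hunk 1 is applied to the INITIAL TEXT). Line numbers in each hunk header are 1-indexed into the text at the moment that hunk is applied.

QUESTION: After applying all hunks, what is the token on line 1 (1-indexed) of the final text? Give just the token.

Answer: thdzu

Derivation:
Hunk 1: at line 3 remove [vesd] add [ydfv] -> 8 lines: thdzu ffont rhf vfquz ydfv lmxkn tcfbb yxslq
Hunk 2: at line 2 remove [vfquz,ydfv] add [qprfb,szpk,mlmag] -> 9 lines: thdzu ffont rhf qprfb szpk mlmag lmxkn tcfbb yxslq
Hunk 3: at line 5 remove [lmxkn] add [yxobk,kye] -> 10 lines: thdzu ffont rhf qprfb szpk mlmag yxobk kye tcfbb yxslq
Hunk 4: at line 4 remove [mlmag] add [gpdnf,ycy,lgelb] -> 12 lines: thdzu ffont rhf qprfb szpk gpdnf ycy lgelb yxobk kye tcfbb yxslq
Hunk 5: at line 4 remove [gpdnf] add [vdar] -> 12 lines: thdzu ffont rhf qprfb szpk vdar ycy lgelb yxobk kye tcfbb yxslq
Hunk 6: at line 3 remove [qprfb] add [bigrs] -> 12 lines: thdzu ffont rhf bigrs szpk vdar ycy lgelb yxobk kye tcfbb yxslq
Hunk 7: at line 7 remove [yxobk] add [mbcnf,ymo] -> 13 lines: thdzu ffont rhf bigrs szpk vdar ycy lgelb mbcnf ymo kye tcfbb yxslq
Final line 1: thdzu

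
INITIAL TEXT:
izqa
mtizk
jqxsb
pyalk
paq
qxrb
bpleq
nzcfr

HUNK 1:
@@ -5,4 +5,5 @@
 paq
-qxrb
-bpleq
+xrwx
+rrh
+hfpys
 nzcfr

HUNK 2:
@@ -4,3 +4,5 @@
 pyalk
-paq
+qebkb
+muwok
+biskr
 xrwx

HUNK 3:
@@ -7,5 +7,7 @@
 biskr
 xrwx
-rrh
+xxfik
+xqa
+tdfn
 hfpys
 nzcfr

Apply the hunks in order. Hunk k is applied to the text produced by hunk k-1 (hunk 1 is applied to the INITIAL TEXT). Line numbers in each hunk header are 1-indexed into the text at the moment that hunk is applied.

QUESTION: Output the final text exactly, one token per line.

Hunk 1: at line 5 remove [qxrb,bpleq] add [xrwx,rrh,hfpys] -> 9 lines: izqa mtizk jqxsb pyalk paq xrwx rrh hfpys nzcfr
Hunk 2: at line 4 remove [paq] add [qebkb,muwok,biskr] -> 11 lines: izqa mtizk jqxsb pyalk qebkb muwok biskr xrwx rrh hfpys nzcfr
Hunk 3: at line 7 remove [rrh] add [xxfik,xqa,tdfn] -> 13 lines: izqa mtizk jqxsb pyalk qebkb muwok biskr xrwx xxfik xqa tdfn hfpys nzcfr

Answer: izqa
mtizk
jqxsb
pyalk
qebkb
muwok
biskr
xrwx
xxfik
xqa
tdfn
hfpys
nzcfr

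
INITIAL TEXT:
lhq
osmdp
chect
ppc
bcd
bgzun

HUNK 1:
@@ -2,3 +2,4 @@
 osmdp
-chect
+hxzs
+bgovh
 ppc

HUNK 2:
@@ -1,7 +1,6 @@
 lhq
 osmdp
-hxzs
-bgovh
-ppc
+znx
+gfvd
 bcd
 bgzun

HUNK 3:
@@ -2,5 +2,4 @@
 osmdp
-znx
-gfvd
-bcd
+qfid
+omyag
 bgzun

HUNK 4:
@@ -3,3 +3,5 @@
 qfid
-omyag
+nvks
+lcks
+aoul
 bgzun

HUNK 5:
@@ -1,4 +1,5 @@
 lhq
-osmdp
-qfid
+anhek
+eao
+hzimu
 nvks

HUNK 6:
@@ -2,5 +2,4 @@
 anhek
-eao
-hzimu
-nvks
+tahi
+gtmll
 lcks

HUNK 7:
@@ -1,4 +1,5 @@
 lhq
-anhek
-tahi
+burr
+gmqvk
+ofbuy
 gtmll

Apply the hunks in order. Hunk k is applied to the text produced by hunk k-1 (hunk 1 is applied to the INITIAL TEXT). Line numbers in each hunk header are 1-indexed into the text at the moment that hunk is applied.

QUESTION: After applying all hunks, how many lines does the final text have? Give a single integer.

Hunk 1: at line 2 remove [chect] add [hxzs,bgovh] -> 7 lines: lhq osmdp hxzs bgovh ppc bcd bgzun
Hunk 2: at line 1 remove [hxzs,bgovh,ppc] add [znx,gfvd] -> 6 lines: lhq osmdp znx gfvd bcd bgzun
Hunk 3: at line 2 remove [znx,gfvd,bcd] add [qfid,omyag] -> 5 lines: lhq osmdp qfid omyag bgzun
Hunk 4: at line 3 remove [omyag] add [nvks,lcks,aoul] -> 7 lines: lhq osmdp qfid nvks lcks aoul bgzun
Hunk 5: at line 1 remove [osmdp,qfid] add [anhek,eao,hzimu] -> 8 lines: lhq anhek eao hzimu nvks lcks aoul bgzun
Hunk 6: at line 2 remove [eao,hzimu,nvks] add [tahi,gtmll] -> 7 lines: lhq anhek tahi gtmll lcks aoul bgzun
Hunk 7: at line 1 remove [anhek,tahi] add [burr,gmqvk,ofbuy] -> 8 lines: lhq burr gmqvk ofbuy gtmll lcks aoul bgzun
Final line count: 8

Answer: 8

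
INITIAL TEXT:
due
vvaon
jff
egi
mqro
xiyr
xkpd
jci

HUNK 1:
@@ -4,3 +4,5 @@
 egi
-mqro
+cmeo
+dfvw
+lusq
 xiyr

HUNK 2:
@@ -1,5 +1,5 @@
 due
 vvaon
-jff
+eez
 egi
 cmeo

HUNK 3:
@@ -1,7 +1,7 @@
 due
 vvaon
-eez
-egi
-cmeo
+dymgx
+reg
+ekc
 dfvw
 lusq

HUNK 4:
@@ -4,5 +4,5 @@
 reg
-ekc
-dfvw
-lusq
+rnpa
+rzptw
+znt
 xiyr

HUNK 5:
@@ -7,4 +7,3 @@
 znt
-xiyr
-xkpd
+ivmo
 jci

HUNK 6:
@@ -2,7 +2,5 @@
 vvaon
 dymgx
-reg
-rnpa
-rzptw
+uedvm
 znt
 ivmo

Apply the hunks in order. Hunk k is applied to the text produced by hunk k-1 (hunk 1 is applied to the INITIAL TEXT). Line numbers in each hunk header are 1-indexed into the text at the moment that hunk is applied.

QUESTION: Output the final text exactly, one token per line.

Answer: due
vvaon
dymgx
uedvm
znt
ivmo
jci

Derivation:
Hunk 1: at line 4 remove [mqro] add [cmeo,dfvw,lusq] -> 10 lines: due vvaon jff egi cmeo dfvw lusq xiyr xkpd jci
Hunk 2: at line 1 remove [jff] add [eez] -> 10 lines: due vvaon eez egi cmeo dfvw lusq xiyr xkpd jci
Hunk 3: at line 1 remove [eez,egi,cmeo] add [dymgx,reg,ekc] -> 10 lines: due vvaon dymgx reg ekc dfvw lusq xiyr xkpd jci
Hunk 4: at line 4 remove [ekc,dfvw,lusq] add [rnpa,rzptw,znt] -> 10 lines: due vvaon dymgx reg rnpa rzptw znt xiyr xkpd jci
Hunk 5: at line 7 remove [xiyr,xkpd] add [ivmo] -> 9 lines: due vvaon dymgx reg rnpa rzptw znt ivmo jci
Hunk 6: at line 2 remove [reg,rnpa,rzptw] add [uedvm] -> 7 lines: due vvaon dymgx uedvm znt ivmo jci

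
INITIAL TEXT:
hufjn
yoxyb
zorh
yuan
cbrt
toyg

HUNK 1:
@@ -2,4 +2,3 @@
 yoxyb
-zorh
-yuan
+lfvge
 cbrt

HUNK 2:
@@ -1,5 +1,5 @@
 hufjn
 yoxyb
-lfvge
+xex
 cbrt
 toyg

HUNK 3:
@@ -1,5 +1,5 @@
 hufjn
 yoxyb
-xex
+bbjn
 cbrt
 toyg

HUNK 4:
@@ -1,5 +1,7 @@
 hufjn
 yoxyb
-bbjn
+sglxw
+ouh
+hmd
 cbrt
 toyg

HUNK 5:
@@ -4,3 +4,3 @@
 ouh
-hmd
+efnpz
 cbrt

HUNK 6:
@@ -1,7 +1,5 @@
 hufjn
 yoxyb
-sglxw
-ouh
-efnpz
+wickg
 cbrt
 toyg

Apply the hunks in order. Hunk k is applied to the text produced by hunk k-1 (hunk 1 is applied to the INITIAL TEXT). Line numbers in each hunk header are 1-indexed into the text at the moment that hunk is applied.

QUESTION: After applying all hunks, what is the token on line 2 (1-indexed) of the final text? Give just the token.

Answer: yoxyb

Derivation:
Hunk 1: at line 2 remove [zorh,yuan] add [lfvge] -> 5 lines: hufjn yoxyb lfvge cbrt toyg
Hunk 2: at line 1 remove [lfvge] add [xex] -> 5 lines: hufjn yoxyb xex cbrt toyg
Hunk 3: at line 1 remove [xex] add [bbjn] -> 5 lines: hufjn yoxyb bbjn cbrt toyg
Hunk 4: at line 1 remove [bbjn] add [sglxw,ouh,hmd] -> 7 lines: hufjn yoxyb sglxw ouh hmd cbrt toyg
Hunk 5: at line 4 remove [hmd] add [efnpz] -> 7 lines: hufjn yoxyb sglxw ouh efnpz cbrt toyg
Hunk 6: at line 1 remove [sglxw,ouh,efnpz] add [wickg] -> 5 lines: hufjn yoxyb wickg cbrt toyg
Final line 2: yoxyb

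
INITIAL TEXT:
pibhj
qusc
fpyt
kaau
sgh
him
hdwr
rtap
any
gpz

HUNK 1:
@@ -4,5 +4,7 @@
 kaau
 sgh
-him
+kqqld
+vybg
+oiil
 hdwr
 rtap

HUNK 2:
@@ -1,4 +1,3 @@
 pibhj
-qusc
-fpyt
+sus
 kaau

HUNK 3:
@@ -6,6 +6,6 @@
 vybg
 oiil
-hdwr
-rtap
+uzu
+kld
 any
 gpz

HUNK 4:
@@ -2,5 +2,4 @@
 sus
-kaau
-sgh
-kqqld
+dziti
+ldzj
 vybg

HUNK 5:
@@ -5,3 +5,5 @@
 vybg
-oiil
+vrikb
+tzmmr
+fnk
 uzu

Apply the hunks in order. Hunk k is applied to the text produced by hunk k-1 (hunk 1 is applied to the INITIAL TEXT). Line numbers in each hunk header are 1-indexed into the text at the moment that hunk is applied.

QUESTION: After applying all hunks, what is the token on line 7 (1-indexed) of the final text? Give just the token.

Answer: tzmmr

Derivation:
Hunk 1: at line 4 remove [him] add [kqqld,vybg,oiil] -> 12 lines: pibhj qusc fpyt kaau sgh kqqld vybg oiil hdwr rtap any gpz
Hunk 2: at line 1 remove [qusc,fpyt] add [sus] -> 11 lines: pibhj sus kaau sgh kqqld vybg oiil hdwr rtap any gpz
Hunk 3: at line 6 remove [hdwr,rtap] add [uzu,kld] -> 11 lines: pibhj sus kaau sgh kqqld vybg oiil uzu kld any gpz
Hunk 4: at line 2 remove [kaau,sgh,kqqld] add [dziti,ldzj] -> 10 lines: pibhj sus dziti ldzj vybg oiil uzu kld any gpz
Hunk 5: at line 5 remove [oiil] add [vrikb,tzmmr,fnk] -> 12 lines: pibhj sus dziti ldzj vybg vrikb tzmmr fnk uzu kld any gpz
Final line 7: tzmmr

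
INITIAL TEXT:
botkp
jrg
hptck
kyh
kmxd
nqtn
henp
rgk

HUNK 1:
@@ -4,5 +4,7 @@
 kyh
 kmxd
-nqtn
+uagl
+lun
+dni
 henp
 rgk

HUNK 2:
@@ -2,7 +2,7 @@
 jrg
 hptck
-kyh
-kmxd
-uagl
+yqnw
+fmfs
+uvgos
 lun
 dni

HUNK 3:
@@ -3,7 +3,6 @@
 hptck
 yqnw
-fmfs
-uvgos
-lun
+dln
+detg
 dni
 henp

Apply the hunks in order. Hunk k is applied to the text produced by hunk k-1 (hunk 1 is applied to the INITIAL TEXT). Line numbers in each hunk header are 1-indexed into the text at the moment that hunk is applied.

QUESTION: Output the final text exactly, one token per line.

Answer: botkp
jrg
hptck
yqnw
dln
detg
dni
henp
rgk

Derivation:
Hunk 1: at line 4 remove [nqtn] add [uagl,lun,dni] -> 10 lines: botkp jrg hptck kyh kmxd uagl lun dni henp rgk
Hunk 2: at line 2 remove [kyh,kmxd,uagl] add [yqnw,fmfs,uvgos] -> 10 lines: botkp jrg hptck yqnw fmfs uvgos lun dni henp rgk
Hunk 3: at line 3 remove [fmfs,uvgos,lun] add [dln,detg] -> 9 lines: botkp jrg hptck yqnw dln detg dni henp rgk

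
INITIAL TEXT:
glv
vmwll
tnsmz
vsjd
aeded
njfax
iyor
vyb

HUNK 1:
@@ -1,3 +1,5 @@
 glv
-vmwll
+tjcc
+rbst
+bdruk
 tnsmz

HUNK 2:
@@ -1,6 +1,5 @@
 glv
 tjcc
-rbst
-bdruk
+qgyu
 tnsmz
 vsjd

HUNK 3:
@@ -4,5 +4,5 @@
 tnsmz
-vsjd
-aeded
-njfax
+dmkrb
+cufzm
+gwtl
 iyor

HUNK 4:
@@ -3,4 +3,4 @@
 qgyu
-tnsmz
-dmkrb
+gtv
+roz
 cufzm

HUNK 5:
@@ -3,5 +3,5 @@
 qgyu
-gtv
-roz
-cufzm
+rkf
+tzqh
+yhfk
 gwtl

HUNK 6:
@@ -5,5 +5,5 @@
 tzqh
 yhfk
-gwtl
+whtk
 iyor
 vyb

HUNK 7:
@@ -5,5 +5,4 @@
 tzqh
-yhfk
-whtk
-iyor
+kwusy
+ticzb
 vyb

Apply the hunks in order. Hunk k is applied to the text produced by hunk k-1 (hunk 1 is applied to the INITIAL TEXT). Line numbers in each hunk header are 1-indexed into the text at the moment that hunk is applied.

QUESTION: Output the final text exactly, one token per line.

Answer: glv
tjcc
qgyu
rkf
tzqh
kwusy
ticzb
vyb

Derivation:
Hunk 1: at line 1 remove [vmwll] add [tjcc,rbst,bdruk] -> 10 lines: glv tjcc rbst bdruk tnsmz vsjd aeded njfax iyor vyb
Hunk 2: at line 1 remove [rbst,bdruk] add [qgyu] -> 9 lines: glv tjcc qgyu tnsmz vsjd aeded njfax iyor vyb
Hunk 3: at line 4 remove [vsjd,aeded,njfax] add [dmkrb,cufzm,gwtl] -> 9 lines: glv tjcc qgyu tnsmz dmkrb cufzm gwtl iyor vyb
Hunk 4: at line 3 remove [tnsmz,dmkrb] add [gtv,roz] -> 9 lines: glv tjcc qgyu gtv roz cufzm gwtl iyor vyb
Hunk 5: at line 3 remove [gtv,roz,cufzm] add [rkf,tzqh,yhfk] -> 9 lines: glv tjcc qgyu rkf tzqh yhfk gwtl iyor vyb
Hunk 6: at line 5 remove [gwtl] add [whtk] -> 9 lines: glv tjcc qgyu rkf tzqh yhfk whtk iyor vyb
Hunk 7: at line 5 remove [yhfk,whtk,iyor] add [kwusy,ticzb] -> 8 lines: glv tjcc qgyu rkf tzqh kwusy ticzb vyb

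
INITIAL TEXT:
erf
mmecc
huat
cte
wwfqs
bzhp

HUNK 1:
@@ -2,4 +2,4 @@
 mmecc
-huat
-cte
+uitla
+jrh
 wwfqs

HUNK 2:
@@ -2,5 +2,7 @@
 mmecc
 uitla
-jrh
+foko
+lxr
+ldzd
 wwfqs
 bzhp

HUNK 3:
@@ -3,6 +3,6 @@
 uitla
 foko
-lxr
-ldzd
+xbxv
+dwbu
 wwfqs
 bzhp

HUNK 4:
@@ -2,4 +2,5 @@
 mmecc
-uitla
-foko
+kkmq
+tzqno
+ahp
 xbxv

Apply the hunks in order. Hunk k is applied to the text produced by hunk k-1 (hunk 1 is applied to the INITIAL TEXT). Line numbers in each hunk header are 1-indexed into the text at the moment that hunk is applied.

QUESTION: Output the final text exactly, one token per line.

Answer: erf
mmecc
kkmq
tzqno
ahp
xbxv
dwbu
wwfqs
bzhp

Derivation:
Hunk 1: at line 2 remove [huat,cte] add [uitla,jrh] -> 6 lines: erf mmecc uitla jrh wwfqs bzhp
Hunk 2: at line 2 remove [jrh] add [foko,lxr,ldzd] -> 8 lines: erf mmecc uitla foko lxr ldzd wwfqs bzhp
Hunk 3: at line 3 remove [lxr,ldzd] add [xbxv,dwbu] -> 8 lines: erf mmecc uitla foko xbxv dwbu wwfqs bzhp
Hunk 4: at line 2 remove [uitla,foko] add [kkmq,tzqno,ahp] -> 9 lines: erf mmecc kkmq tzqno ahp xbxv dwbu wwfqs bzhp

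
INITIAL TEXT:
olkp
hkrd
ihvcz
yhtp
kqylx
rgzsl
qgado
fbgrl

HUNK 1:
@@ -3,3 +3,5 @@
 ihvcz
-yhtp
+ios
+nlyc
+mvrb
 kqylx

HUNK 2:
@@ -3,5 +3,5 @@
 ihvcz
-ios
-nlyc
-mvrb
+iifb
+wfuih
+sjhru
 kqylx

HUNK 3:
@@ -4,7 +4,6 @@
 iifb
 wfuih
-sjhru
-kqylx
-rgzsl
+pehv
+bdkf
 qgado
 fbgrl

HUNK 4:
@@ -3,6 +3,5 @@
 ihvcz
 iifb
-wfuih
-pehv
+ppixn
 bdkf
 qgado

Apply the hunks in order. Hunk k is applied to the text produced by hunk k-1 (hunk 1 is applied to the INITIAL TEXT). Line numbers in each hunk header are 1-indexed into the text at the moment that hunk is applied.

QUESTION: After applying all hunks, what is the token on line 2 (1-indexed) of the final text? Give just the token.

Hunk 1: at line 3 remove [yhtp] add [ios,nlyc,mvrb] -> 10 lines: olkp hkrd ihvcz ios nlyc mvrb kqylx rgzsl qgado fbgrl
Hunk 2: at line 3 remove [ios,nlyc,mvrb] add [iifb,wfuih,sjhru] -> 10 lines: olkp hkrd ihvcz iifb wfuih sjhru kqylx rgzsl qgado fbgrl
Hunk 3: at line 4 remove [sjhru,kqylx,rgzsl] add [pehv,bdkf] -> 9 lines: olkp hkrd ihvcz iifb wfuih pehv bdkf qgado fbgrl
Hunk 4: at line 3 remove [wfuih,pehv] add [ppixn] -> 8 lines: olkp hkrd ihvcz iifb ppixn bdkf qgado fbgrl
Final line 2: hkrd

Answer: hkrd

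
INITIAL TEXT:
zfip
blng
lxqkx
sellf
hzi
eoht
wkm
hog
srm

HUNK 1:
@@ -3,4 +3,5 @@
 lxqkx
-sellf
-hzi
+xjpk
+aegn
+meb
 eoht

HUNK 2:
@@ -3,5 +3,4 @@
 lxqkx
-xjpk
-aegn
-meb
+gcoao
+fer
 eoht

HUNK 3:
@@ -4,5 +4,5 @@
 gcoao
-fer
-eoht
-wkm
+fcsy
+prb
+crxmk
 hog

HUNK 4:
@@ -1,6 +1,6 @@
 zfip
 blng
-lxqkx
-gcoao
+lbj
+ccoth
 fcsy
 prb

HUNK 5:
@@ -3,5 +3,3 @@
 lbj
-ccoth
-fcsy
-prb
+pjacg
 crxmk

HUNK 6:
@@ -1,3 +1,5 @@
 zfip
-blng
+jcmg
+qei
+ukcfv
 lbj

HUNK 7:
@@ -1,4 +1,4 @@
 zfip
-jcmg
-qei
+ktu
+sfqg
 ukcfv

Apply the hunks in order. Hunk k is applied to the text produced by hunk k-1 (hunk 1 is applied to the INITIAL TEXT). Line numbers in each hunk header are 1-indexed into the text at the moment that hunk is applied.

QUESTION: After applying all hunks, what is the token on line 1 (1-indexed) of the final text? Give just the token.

Answer: zfip

Derivation:
Hunk 1: at line 3 remove [sellf,hzi] add [xjpk,aegn,meb] -> 10 lines: zfip blng lxqkx xjpk aegn meb eoht wkm hog srm
Hunk 2: at line 3 remove [xjpk,aegn,meb] add [gcoao,fer] -> 9 lines: zfip blng lxqkx gcoao fer eoht wkm hog srm
Hunk 3: at line 4 remove [fer,eoht,wkm] add [fcsy,prb,crxmk] -> 9 lines: zfip blng lxqkx gcoao fcsy prb crxmk hog srm
Hunk 4: at line 1 remove [lxqkx,gcoao] add [lbj,ccoth] -> 9 lines: zfip blng lbj ccoth fcsy prb crxmk hog srm
Hunk 5: at line 3 remove [ccoth,fcsy,prb] add [pjacg] -> 7 lines: zfip blng lbj pjacg crxmk hog srm
Hunk 6: at line 1 remove [blng] add [jcmg,qei,ukcfv] -> 9 lines: zfip jcmg qei ukcfv lbj pjacg crxmk hog srm
Hunk 7: at line 1 remove [jcmg,qei] add [ktu,sfqg] -> 9 lines: zfip ktu sfqg ukcfv lbj pjacg crxmk hog srm
Final line 1: zfip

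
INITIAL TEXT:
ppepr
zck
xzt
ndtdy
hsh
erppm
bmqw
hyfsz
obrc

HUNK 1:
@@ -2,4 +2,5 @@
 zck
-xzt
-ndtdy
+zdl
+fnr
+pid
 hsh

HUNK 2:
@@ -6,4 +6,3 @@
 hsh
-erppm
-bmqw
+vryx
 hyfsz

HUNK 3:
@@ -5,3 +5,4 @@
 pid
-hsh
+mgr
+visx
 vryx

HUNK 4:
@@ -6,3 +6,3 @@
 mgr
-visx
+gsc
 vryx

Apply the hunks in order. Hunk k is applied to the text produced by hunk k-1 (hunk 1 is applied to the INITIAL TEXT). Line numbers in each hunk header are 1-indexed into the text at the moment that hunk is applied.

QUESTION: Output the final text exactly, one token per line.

Answer: ppepr
zck
zdl
fnr
pid
mgr
gsc
vryx
hyfsz
obrc

Derivation:
Hunk 1: at line 2 remove [xzt,ndtdy] add [zdl,fnr,pid] -> 10 lines: ppepr zck zdl fnr pid hsh erppm bmqw hyfsz obrc
Hunk 2: at line 6 remove [erppm,bmqw] add [vryx] -> 9 lines: ppepr zck zdl fnr pid hsh vryx hyfsz obrc
Hunk 3: at line 5 remove [hsh] add [mgr,visx] -> 10 lines: ppepr zck zdl fnr pid mgr visx vryx hyfsz obrc
Hunk 4: at line 6 remove [visx] add [gsc] -> 10 lines: ppepr zck zdl fnr pid mgr gsc vryx hyfsz obrc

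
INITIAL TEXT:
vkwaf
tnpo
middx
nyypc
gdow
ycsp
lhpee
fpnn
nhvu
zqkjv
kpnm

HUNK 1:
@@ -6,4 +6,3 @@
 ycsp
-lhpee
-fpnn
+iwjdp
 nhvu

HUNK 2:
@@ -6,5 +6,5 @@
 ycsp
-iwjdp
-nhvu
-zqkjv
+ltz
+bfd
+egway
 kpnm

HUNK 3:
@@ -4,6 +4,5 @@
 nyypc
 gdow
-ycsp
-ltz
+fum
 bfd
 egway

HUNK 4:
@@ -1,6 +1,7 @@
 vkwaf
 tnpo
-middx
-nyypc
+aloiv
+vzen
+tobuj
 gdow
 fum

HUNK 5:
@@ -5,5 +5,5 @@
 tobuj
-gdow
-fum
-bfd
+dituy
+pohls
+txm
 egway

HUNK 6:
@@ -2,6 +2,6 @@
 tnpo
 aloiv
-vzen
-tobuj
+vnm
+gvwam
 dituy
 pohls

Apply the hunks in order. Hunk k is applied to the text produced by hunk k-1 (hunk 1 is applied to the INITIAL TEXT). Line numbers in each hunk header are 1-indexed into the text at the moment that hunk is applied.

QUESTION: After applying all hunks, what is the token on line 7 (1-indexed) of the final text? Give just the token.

Hunk 1: at line 6 remove [lhpee,fpnn] add [iwjdp] -> 10 lines: vkwaf tnpo middx nyypc gdow ycsp iwjdp nhvu zqkjv kpnm
Hunk 2: at line 6 remove [iwjdp,nhvu,zqkjv] add [ltz,bfd,egway] -> 10 lines: vkwaf tnpo middx nyypc gdow ycsp ltz bfd egway kpnm
Hunk 3: at line 4 remove [ycsp,ltz] add [fum] -> 9 lines: vkwaf tnpo middx nyypc gdow fum bfd egway kpnm
Hunk 4: at line 1 remove [middx,nyypc] add [aloiv,vzen,tobuj] -> 10 lines: vkwaf tnpo aloiv vzen tobuj gdow fum bfd egway kpnm
Hunk 5: at line 5 remove [gdow,fum,bfd] add [dituy,pohls,txm] -> 10 lines: vkwaf tnpo aloiv vzen tobuj dituy pohls txm egway kpnm
Hunk 6: at line 2 remove [vzen,tobuj] add [vnm,gvwam] -> 10 lines: vkwaf tnpo aloiv vnm gvwam dituy pohls txm egway kpnm
Final line 7: pohls

Answer: pohls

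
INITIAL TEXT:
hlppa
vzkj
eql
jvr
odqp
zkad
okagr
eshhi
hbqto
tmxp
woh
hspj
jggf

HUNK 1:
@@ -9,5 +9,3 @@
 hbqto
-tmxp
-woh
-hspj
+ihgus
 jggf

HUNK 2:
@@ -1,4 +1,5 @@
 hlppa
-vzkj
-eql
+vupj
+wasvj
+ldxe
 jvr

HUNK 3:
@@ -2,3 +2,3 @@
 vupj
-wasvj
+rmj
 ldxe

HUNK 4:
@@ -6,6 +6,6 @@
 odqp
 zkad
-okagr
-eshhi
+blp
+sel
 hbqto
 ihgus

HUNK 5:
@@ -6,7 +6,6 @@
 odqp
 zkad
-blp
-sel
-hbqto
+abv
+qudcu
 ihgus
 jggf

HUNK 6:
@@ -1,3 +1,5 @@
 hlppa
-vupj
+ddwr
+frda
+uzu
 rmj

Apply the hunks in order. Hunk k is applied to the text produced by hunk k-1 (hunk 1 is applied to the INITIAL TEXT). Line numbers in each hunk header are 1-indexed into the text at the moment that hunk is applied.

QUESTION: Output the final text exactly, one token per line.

Hunk 1: at line 9 remove [tmxp,woh,hspj] add [ihgus] -> 11 lines: hlppa vzkj eql jvr odqp zkad okagr eshhi hbqto ihgus jggf
Hunk 2: at line 1 remove [vzkj,eql] add [vupj,wasvj,ldxe] -> 12 lines: hlppa vupj wasvj ldxe jvr odqp zkad okagr eshhi hbqto ihgus jggf
Hunk 3: at line 2 remove [wasvj] add [rmj] -> 12 lines: hlppa vupj rmj ldxe jvr odqp zkad okagr eshhi hbqto ihgus jggf
Hunk 4: at line 6 remove [okagr,eshhi] add [blp,sel] -> 12 lines: hlppa vupj rmj ldxe jvr odqp zkad blp sel hbqto ihgus jggf
Hunk 5: at line 6 remove [blp,sel,hbqto] add [abv,qudcu] -> 11 lines: hlppa vupj rmj ldxe jvr odqp zkad abv qudcu ihgus jggf
Hunk 6: at line 1 remove [vupj] add [ddwr,frda,uzu] -> 13 lines: hlppa ddwr frda uzu rmj ldxe jvr odqp zkad abv qudcu ihgus jggf

Answer: hlppa
ddwr
frda
uzu
rmj
ldxe
jvr
odqp
zkad
abv
qudcu
ihgus
jggf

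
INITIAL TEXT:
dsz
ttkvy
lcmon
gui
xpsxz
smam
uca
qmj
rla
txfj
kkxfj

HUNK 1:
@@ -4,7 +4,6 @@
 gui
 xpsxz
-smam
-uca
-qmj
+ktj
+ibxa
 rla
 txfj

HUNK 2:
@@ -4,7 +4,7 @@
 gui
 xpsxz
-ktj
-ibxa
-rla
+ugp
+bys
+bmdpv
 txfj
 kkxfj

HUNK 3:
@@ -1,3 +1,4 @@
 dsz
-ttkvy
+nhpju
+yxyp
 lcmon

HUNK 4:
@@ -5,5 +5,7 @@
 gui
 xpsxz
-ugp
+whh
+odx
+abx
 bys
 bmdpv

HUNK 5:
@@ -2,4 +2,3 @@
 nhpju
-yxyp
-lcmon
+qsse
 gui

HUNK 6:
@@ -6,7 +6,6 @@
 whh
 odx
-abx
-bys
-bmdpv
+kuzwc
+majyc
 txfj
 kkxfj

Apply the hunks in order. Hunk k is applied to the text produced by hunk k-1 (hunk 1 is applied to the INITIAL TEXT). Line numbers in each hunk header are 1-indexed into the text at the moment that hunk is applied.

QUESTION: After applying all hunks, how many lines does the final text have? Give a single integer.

Answer: 11

Derivation:
Hunk 1: at line 4 remove [smam,uca,qmj] add [ktj,ibxa] -> 10 lines: dsz ttkvy lcmon gui xpsxz ktj ibxa rla txfj kkxfj
Hunk 2: at line 4 remove [ktj,ibxa,rla] add [ugp,bys,bmdpv] -> 10 lines: dsz ttkvy lcmon gui xpsxz ugp bys bmdpv txfj kkxfj
Hunk 3: at line 1 remove [ttkvy] add [nhpju,yxyp] -> 11 lines: dsz nhpju yxyp lcmon gui xpsxz ugp bys bmdpv txfj kkxfj
Hunk 4: at line 5 remove [ugp] add [whh,odx,abx] -> 13 lines: dsz nhpju yxyp lcmon gui xpsxz whh odx abx bys bmdpv txfj kkxfj
Hunk 5: at line 2 remove [yxyp,lcmon] add [qsse] -> 12 lines: dsz nhpju qsse gui xpsxz whh odx abx bys bmdpv txfj kkxfj
Hunk 6: at line 6 remove [abx,bys,bmdpv] add [kuzwc,majyc] -> 11 lines: dsz nhpju qsse gui xpsxz whh odx kuzwc majyc txfj kkxfj
Final line count: 11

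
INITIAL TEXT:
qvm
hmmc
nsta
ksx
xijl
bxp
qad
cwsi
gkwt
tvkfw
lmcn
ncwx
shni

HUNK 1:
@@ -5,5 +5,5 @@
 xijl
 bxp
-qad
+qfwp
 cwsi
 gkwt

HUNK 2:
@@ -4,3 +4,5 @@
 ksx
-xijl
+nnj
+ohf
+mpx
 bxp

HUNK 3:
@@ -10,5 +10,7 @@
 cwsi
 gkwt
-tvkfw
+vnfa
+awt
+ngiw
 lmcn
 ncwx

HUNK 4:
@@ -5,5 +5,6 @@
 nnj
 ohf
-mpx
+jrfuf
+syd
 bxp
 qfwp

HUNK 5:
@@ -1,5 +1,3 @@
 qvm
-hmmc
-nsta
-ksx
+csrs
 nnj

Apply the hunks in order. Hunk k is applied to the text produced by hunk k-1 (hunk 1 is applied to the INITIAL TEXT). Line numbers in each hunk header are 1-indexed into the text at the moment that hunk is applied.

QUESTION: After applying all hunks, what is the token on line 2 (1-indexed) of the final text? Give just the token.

Hunk 1: at line 5 remove [qad] add [qfwp] -> 13 lines: qvm hmmc nsta ksx xijl bxp qfwp cwsi gkwt tvkfw lmcn ncwx shni
Hunk 2: at line 4 remove [xijl] add [nnj,ohf,mpx] -> 15 lines: qvm hmmc nsta ksx nnj ohf mpx bxp qfwp cwsi gkwt tvkfw lmcn ncwx shni
Hunk 3: at line 10 remove [tvkfw] add [vnfa,awt,ngiw] -> 17 lines: qvm hmmc nsta ksx nnj ohf mpx bxp qfwp cwsi gkwt vnfa awt ngiw lmcn ncwx shni
Hunk 4: at line 5 remove [mpx] add [jrfuf,syd] -> 18 lines: qvm hmmc nsta ksx nnj ohf jrfuf syd bxp qfwp cwsi gkwt vnfa awt ngiw lmcn ncwx shni
Hunk 5: at line 1 remove [hmmc,nsta,ksx] add [csrs] -> 16 lines: qvm csrs nnj ohf jrfuf syd bxp qfwp cwsi gkwt vnfa awt ngiw lmcn ncwx shni
Final line 2: csrs

Answer: csrs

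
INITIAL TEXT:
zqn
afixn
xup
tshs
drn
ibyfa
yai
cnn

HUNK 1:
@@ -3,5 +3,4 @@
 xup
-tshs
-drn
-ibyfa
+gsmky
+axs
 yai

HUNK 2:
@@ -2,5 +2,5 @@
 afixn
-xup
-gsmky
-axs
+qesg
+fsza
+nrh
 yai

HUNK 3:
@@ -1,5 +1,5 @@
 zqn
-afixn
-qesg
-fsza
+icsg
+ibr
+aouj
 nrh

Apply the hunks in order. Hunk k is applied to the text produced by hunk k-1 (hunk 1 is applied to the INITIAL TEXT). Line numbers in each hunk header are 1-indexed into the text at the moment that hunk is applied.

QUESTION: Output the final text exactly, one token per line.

Hunk 1: at line 3 remove [tshs,drn,ibyfa] add [gsmky,axs] -> 7 lines: zqn afixn xup gsmky axs yai cnn
Hunk 2: at line 2 remove [xup,gsmky,axs] add [qesg,fsza,nrh] -> 7 lines: zqn afixn qesg fsza nrh yai cnn
Hunk 3: at line 1 remove [afixn,qesg,fsza] add [icsg,ibr,aouj] -> 7 lines: zqn icsg ibr aouj nrh yai cnn

Answer: zqn
icsg
ibr
aouj
nrh
yai
cnn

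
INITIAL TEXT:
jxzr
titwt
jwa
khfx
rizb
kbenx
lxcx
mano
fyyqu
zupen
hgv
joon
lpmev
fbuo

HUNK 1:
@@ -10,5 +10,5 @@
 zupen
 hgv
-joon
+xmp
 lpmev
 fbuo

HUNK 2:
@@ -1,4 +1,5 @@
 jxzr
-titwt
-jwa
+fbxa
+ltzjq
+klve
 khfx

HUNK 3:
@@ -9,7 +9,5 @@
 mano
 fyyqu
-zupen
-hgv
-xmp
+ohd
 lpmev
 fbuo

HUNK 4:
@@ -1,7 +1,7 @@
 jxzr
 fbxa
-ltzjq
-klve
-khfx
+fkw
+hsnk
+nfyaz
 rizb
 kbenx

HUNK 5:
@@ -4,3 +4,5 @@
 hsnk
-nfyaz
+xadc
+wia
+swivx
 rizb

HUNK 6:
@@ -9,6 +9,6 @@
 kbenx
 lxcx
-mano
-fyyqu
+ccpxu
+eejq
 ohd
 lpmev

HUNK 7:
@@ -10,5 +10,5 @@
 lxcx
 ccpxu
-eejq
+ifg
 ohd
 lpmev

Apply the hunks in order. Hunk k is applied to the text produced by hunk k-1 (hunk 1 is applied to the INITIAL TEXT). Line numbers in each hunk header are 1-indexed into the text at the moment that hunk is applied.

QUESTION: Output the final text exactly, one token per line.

Hunk 1: at line 10 remove [joon] add [xmp] -> 14 lines: jxzr titwt jwa khfx rizb kbenx lxcx mano fyyqu zupen hgv xmp lpmev fbuo
Hunk 2: at line 1 remove [titwt,jwa] add [fbxa,ltzjq,klve] -> 15 lines: jxzr fbxa ltzjq klve khfx rizb kbenx lxcx mano fyyqu zupen hgv xmp lpmev fbuo
Hunk 3: at line 9 remove [zupen,hgv,xmp] add [ohd] -> 13 lines: jxzr fbxa ltzjq klve khfx rizb kbenx lxcx mano fyyqu ohd lpmev fbuo
Hunk 4: at line 1 remove [ltzjq,klve,khfx] add [fkw,hsnk,nfyaz] -> 13 lines: jxzr fbxa fkw hsnk nfyaz rizb kbenx lxcx mano fyyqu ohd lpmev fbuo
Hunk 5: at line 4 remove [nfyaz] add [xadc,wia,swivx] -> 15 lines: jxzr fbxa fkw hsnk xadc wia swivx rizb kbenx lxcx mano fyyqu ohd lpmev fbuo
Hunk 6: at line 9 remove [mano,fyyqu] add [ccpxu,eejq] -> 15 lines: jxzr fbxa fkw hsnk xadc wia swivx rizb kbenx lxcx ccpxu eejq ohd lpmev fbuo
Hunk 7: at line 10 remove [eejq] add [ifg] -> 15 lines: jxzr fbxa fkw hsnk xadc wia swivx rizb kbenx lxcx ccpxu ifg ohd lpmev fbuo

Answer: jxzr
fbxa
fkw
hsnk
xadc
wia
swivx
rizb
kbenx
lxcx
ccpxu
ifg
ohd
lpmev
fbuo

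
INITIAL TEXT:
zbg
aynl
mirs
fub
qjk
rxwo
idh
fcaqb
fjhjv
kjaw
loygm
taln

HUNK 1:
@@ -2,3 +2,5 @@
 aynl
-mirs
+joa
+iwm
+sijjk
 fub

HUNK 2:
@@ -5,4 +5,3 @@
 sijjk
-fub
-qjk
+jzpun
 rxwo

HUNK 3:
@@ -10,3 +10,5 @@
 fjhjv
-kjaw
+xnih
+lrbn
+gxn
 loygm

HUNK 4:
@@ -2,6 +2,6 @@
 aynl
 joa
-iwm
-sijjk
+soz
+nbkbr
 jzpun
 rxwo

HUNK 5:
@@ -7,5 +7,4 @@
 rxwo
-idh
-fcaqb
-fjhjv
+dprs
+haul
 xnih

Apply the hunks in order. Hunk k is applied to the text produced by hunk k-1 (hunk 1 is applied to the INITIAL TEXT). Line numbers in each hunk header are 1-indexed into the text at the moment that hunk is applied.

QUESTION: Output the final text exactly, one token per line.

Hunk 1: at line 2 remove [mirs] add [joa,iwm,sijjk] -> 14 lines: zbg aynl joa iwm sijjk fub qjk rxwo idh fcaqb fjhjv kjaw loygm taln
Hunk 2: at line 5 remove [fub,qjk] add [jzpun] -> 13 lines: zbg aynl joa iwm sijjk jzpun rxwo idh fcaqb fjhjv kjaw loygm taln
Hunk 3: at line 10 remove [kjaw] add [xnih,lrbn,gxn] -> 15 lines: zbg aynl joa iwm sijjk jzpun rxwo idh fcaqb fjhjv xnih lrbn gxn loygm taln
Hunk 4: at line 2 remove [iwm,sijjk] add [soz,nbkbr] -> 15 lines: zbg aynl joa soz nbkbr jzpun rxwo idh fcaqb fjhjv xnih lrbn gxn loygm taln
Hunk 5: at line 7 remove [idh,fcaqb,fjhjv] add [dprs,haul] -> 14 lines: zbg aynl joa soz nbkbr jzpun rxwo dprs haul xnih lrbn gxn loygm taln

Answer: zbg
aynl
joa
soz
nbkbr
jzpun
rxwo
dprs
haul
xnih
lrbn
gxn
loygm
taln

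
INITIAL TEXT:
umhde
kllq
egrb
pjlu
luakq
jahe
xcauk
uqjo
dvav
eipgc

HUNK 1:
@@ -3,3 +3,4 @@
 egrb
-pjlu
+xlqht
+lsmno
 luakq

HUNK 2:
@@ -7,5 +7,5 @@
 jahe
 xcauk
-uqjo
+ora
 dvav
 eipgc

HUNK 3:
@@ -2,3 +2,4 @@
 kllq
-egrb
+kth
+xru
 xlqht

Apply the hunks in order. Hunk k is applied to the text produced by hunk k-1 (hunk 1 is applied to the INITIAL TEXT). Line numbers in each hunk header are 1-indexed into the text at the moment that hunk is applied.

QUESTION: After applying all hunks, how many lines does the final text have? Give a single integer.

Hunk 1: at line 3 remove [pjlu] add [xlqht,lsmno] -> 11 lines: umhde kllq egrb xlqht lsmno luakq jahe xcauk uqjo dvav eipgc
Hunk 2: at line 7 remove [uqjo] add [ora] -> 11 lines: umhde kllq egrb xlqht lsmno luakq jahe xcauk ora dvav eipgc
Hunk 3: at line 2 remove [egrb] add [kth,xru] -> 12 lines: umhde kllq kth xru xlqht lsmno luakq jahe xcauk ora dvav eipgc
Final line count: 12

Answer: 12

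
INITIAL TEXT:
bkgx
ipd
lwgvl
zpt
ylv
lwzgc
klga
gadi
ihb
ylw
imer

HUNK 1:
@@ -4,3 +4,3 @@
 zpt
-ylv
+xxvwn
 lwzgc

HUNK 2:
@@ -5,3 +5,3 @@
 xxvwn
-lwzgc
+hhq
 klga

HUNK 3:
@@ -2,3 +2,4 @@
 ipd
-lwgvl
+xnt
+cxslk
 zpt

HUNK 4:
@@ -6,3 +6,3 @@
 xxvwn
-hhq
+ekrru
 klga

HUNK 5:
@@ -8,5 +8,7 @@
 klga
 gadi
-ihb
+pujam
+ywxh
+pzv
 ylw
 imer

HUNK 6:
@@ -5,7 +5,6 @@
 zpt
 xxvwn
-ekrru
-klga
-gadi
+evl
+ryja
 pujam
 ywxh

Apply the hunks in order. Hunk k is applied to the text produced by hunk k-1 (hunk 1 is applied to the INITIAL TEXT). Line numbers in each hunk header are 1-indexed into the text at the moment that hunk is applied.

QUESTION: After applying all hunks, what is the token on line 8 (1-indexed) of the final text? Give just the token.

Hunk 1: at line 4 remove [ylv] add [xxvwn] -> 11 lines: bkgx ipd lwgvl zpt xxvwn lwzgc klga gadi ihb ylw imer
Hunk 2: at line 5 remove [lwzgc] add [hhq] -> 11 lines: bkgx ipd lwgvl zpt xxvwn hhq klga gadi ihb ylw imer
Hunk 3: at line 2 remove [lwgvl] add [xnt,cxslk] -> 12 lines: bkgx ipd xnt cxslk zpt xxvwn hhq klga gadi ihb ylw imer
Hunk 4: at line 6 remove [hhq] add [ekrru] -> 12 lines: bkgx ipd xnt cxslk zpt xxvwn ekrru klga gadi ihb ylw imer
Hunk 5: at line 8 remove [ihb] add [pujam,ywxh,pzv] -> 14 lines: bkgx ipd xnt cxslk zpt xxvwn ekrru klga gadi pujam ywxh pzv ylw imer
Hunk 6: at line 5 remove [ekrru,klga,gadi] add [evl,ryja] -> 13 lines: bkgx ipd xnt cxslk zpt xxvwn evl ryja pujam ywxh pzv ylw imer
Final line 8: ryja

Answer: ryja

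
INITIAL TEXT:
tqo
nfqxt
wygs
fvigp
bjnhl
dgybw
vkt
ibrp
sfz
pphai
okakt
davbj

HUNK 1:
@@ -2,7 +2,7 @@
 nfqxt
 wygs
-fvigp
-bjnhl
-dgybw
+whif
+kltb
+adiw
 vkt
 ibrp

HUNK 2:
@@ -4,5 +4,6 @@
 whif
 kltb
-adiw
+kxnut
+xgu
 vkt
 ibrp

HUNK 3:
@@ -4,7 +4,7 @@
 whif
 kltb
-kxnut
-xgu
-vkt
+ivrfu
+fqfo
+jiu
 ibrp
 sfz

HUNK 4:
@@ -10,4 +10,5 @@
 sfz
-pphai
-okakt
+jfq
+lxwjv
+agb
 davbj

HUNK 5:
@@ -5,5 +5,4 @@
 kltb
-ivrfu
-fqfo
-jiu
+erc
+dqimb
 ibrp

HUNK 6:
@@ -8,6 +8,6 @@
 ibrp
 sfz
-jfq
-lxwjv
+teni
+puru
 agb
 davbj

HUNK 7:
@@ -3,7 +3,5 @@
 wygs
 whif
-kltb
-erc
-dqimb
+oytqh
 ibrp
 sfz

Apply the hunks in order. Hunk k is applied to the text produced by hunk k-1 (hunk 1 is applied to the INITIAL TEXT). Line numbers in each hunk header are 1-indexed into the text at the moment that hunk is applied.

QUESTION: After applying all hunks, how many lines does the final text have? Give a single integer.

Answer: 11

Derivation:
Hunk 1: at line 2 remove [fvigp,bjnhl,dgybw] add [whif,kltb,adiw] -> 12 lines: tqo nfqxt wygs whif kltb adiw vkt ibrp sfz pphai okakt davbj
Hunk 2: at line 4 remove [adiw] add [kxnut,xgu] -> 13 lines: tqo nfqxt wygs whif kltb kxnut xgu vkt ibrp sfz pphai okakt davbj
Hunk 3: at line 4 remove [kxnut,xgu,vkt] add [ivrfu,fqfo,jiu] -> 13 lines: tqo nfqxt wygs whif kltb ivrfu fqfo jiu ibrp sfz pphai okakt davbj
Hunk 4: at line 10 remove [pphai,okakt] add [jfq,lxwjv,agb] -> 14 lines: tqo nfqxt wygs whif kltb ivrfu fqfo jiu ibrp sfz jfq lxwjv agb davbj
Hunk 5: at line 5 remove [ivrfu,fqfo,jiu] add [erc,dqimb] -> 13 lines: tqo nfqxt wygs whif kltb erc dqimb ibrp sfz jfq lxwjv agb davbj
Hunk 6: at line 8 remove [jfq,lxwjv] add [teni,puru] -> 13 lines: tqo nfqxt wygs whif kltb erc dqimb ibrp sfz teni puru agb davbj
Hunk 7: at line 3 remove [kltb,erc,dqimb] add [oytqh] -> 11 lines: tqo nfqxt wygs whif oytqh ibrp sfz teni puru agb davbj
Final line count: 11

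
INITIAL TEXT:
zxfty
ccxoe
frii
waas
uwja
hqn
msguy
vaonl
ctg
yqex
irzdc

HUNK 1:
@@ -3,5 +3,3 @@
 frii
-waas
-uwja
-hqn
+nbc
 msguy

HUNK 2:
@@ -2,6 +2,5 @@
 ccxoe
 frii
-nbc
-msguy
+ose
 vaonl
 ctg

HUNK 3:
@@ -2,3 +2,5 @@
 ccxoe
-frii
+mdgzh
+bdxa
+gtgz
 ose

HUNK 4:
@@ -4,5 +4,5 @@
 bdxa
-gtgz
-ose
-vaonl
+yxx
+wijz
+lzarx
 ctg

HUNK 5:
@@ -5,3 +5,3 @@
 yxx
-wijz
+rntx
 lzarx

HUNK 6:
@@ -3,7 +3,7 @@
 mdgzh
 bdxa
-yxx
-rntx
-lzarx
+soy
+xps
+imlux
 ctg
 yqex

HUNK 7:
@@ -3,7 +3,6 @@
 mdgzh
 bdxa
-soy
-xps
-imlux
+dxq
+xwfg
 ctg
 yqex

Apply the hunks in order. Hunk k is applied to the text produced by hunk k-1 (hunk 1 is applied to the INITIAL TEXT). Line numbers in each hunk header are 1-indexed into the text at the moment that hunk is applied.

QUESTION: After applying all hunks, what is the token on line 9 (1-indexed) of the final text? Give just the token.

Answer: irzdc

Derivation:
Hunk 1: at line 3 remove [waas,uwja,hqn] add [nbc] -> 9 lines: zxfty ccxoe frii nbc msguy vaonl ctg yqex irzdc
Hunk 2: at line 2 remove [nbc,msguy] add [ose] -> 8 lines: zxfty ccxoe frii ose vaonl ctg yqex irzdc
Hunk 3: at line 2 remove [frii] add [mdgzh,bdxa,gtgz] -> 10 lines: zxfty ccxoe mdgzh bdxa gtgz ose vaonl ctg yqex irzdc
Hunk 4: at line 4 remove [gtgz,ose,vaonl] add [yxx,wijz,lzarx] -> 10 lines: zxfty ccxoe mdgzh bdxa yxx wijz lzarx ctg yqex irzdc
Hunk 5: at line 5 remove [wijz] add [rntx] -> 10 lines: zxfty ccxoe mdgzh bdxa yxx rntx lzarx ctg yqex irzdc
Hunk 6: at line 3 remove [yxx,rntx,lzarx] add [soy,xps,imlux] -> 10 lines: zxfty ccxoe mdgzh bdxa soy xps imlux ctg yqex irzdc
Hunk 7: at line 3 remove [soy,xps,imlux] add [dxq,xwfg] -> 9 lines: zxfty ccxoe mdgzh bdxa dxq xwfg ctg yqex irzdc
Final line 9: irzdc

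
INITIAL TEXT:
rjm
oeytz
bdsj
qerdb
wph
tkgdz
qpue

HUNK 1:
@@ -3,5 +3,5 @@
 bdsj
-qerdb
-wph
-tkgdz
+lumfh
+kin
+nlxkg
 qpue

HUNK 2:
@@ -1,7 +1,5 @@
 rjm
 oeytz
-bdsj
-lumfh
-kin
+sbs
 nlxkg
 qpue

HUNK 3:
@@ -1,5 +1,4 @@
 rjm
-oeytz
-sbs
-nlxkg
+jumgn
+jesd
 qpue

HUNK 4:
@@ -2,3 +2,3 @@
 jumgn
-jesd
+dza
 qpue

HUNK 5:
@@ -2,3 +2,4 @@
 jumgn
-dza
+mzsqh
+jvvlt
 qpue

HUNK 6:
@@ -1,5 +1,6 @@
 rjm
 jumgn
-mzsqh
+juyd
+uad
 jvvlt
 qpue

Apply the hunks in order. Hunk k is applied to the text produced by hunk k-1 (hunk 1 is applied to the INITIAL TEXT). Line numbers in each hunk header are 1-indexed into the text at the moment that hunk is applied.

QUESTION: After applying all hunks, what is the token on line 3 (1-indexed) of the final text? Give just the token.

Hunk 1: at line 3 remove [qerdb,wph,tkgdz] add [lumfh,kin,nlxkg] -> 7 lines: rjm oeytz bdsj lumfh kin nlxkg qpue
Hunk 2: at line 1 remove [bdsj,lumfh,kin] add [sbs] -> 5 lines: rjm oeytz sbs nlxkg qpue
Hunk 3: at line 1 remove [oeytz,sbs,nlxkg] add [jumgn,jesd] -> 4 lines: rjm jumgn jesd qpue
Hunk 4: at line 2 remove [jesd] add [dza] -> 4 lines: rjm jumgn dza qpue
Hunk 5: at line 2 remove [dza] add [mzsqh,jvvlt] -> 5 lines: rjm jumgn mzsqh jvvlt qpue
Hunk 6: at line 1 remove [mzsqh] add [juyd,uad] -> 6 lines: rjm jumgn juyd uad jvvlt qpue
Final line 3: juyd

Answer: juyd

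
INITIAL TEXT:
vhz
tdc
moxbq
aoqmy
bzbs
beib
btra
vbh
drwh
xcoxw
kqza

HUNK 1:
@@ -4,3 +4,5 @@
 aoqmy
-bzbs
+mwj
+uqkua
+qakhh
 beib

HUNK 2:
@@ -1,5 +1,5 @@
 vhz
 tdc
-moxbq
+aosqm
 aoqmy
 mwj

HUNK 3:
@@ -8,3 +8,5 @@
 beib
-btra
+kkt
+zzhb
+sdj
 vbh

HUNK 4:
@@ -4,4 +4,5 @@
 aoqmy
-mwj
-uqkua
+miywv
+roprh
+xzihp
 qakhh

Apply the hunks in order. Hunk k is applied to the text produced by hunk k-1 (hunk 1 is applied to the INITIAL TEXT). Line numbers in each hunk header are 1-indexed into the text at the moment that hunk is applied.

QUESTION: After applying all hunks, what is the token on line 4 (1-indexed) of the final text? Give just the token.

Hunk 1: at line 4 remove [bzbs] add [mwj,uqkua,qakhh] -> 13 lines: vhz tdc moxbq aoqmy mwj uqkua qakhh beib btra vbh drwh xcoxw kqza
Hunk 2: at line 1 remove [moxbq] add [aosqm] -> 13 lines: vhz tdc aosqm aoqmy mwj uqkua qakhh beib btra vbh drwh xcoxw kqza
Hunk 3: at line 8 remove [btra] add [kkt,zzhb,sdj] -> 15 lines: vhz tdc aosqm aoqmy mwj uqkua qakhh beib kkt zzhb sdj vbh drwh xcoxw kqza
Hunk 4: at line 4 remove [mwj,uqkua] add [miywv,roprh,xzihp] -> 16 lines: vhz tdc aosqm aoqmy miywv roprh xzihp qakhh beib kkt zzhb sdj vbh drwh xcoxw kqza
Final line 4: aoqmy

Answer: aoqmy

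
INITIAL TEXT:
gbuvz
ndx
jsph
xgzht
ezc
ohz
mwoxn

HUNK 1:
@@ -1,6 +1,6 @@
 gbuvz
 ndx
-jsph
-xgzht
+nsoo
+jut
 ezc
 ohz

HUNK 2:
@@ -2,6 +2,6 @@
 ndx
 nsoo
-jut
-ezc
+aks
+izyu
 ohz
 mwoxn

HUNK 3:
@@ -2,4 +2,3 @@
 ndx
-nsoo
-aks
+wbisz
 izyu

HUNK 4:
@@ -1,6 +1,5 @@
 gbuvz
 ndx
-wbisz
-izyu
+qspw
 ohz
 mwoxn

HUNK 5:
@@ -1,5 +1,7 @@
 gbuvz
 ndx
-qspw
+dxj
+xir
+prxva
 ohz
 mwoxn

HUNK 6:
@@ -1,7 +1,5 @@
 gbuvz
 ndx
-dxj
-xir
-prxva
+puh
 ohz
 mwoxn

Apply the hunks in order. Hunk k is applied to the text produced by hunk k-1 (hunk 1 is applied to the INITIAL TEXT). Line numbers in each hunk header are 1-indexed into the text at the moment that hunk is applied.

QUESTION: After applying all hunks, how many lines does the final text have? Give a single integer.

Answer: 5

Derivation:
Hunk 1: at line 1 remove [jsph,xgzht] add [nsoo,jut] -> 7 lines: gbuvz ndx nsoo jut ezc ohz mwoxn
Hunk 2: at line 2 remove [jut,ezc] add [aks,izyu] -> 7 lines: gbuvz ndx nsoo aks izyu ohz mwoxn
Hunk 3: at line 2 remove [nsoo,aks] add [wbisz] -> 6 lines: gbuvz ndx wbisz izyu ohz mwoxn
Hunk 4: at line 1 remove [wbisz,izyu] add [qspw] -> 5 lines: gbuvz ndx qspw ohz mwoxn
Hunk 5: at line 1 remove [qspw] add [dxj,xir,prxva] -> 7 lines: gbuvz ndx dxj xir prxva ohz mwoxn
Hunk 6: at line 1 remove [dxj,xir,prxva] add [puh] -> 5 lines: gbuvz ndx puh ohz mwoxn
Final line count: 5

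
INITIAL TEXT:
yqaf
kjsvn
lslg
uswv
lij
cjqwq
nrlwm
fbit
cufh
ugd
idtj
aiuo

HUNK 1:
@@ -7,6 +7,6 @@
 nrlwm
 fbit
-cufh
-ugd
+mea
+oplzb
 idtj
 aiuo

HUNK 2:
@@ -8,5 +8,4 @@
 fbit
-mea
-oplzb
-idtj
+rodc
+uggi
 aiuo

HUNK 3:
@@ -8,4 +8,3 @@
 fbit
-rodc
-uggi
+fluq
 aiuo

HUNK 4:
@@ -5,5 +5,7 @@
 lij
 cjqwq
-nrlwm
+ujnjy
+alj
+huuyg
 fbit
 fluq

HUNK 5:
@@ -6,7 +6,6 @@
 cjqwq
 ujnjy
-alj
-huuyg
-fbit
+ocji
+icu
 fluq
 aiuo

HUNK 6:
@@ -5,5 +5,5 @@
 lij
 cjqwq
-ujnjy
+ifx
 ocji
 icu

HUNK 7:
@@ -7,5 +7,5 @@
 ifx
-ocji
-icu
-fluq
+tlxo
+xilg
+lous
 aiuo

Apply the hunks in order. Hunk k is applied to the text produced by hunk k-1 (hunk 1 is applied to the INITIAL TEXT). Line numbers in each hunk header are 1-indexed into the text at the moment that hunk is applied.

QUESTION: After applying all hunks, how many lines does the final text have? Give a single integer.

Answer: 11

Derivation:
Hunk 1: at line 7 remove [cufh,ugd] add [mea,oplzb] -> 12 lines: yqaf kjsvn lslg uswv lij cjqwq nrlwm fbit mea oplzb idtj aiuo
Hunk 2: at line 8 remove [mea,oplzb,idtj] add [rodc,uggi] -> 11 lines: yqaf kjsvn lslg uswv lij cjqwq nrlwm fbit rodc uggi aiuo
Hunk 3: at line 8 remove [rodc,uggi] add [fluq] -> 10 lines: yqaf kjsvn lslg uswv lij cjqwq nrlwm fbit fluq aiuo
Hunk 4: at line 5 remove [nrlwm] add [ujnjy,alj,huuyg] -> 12 lines: yqaf kjsvn lslg uswv lij cjqwq ujnjy alj huuyg fbit fluq aiuo
Hunk 5: at line 6 remove [alj,huuyg,fbit] add [ocji,icu] -> 11 lines: yqaf kjsvn lslg uswv lij cjqwq ujnjy ocji icu fluq aiuo
Hunk 6: at line 5 remove [ujnjy] add [ifx] -> 11 lines: yqaf kjsvn lslg uswv lij cjqwq ifx ocji icu fluq aiuo
Hunk 7: at line 7 remove [ocji,icu,fluq] add [tlxo,xilg,lous] -> 11 lines: yqaf kjsvn lslg uswv lij cjqwq ifx tlxo xilg lous aiuo
Final line count: 11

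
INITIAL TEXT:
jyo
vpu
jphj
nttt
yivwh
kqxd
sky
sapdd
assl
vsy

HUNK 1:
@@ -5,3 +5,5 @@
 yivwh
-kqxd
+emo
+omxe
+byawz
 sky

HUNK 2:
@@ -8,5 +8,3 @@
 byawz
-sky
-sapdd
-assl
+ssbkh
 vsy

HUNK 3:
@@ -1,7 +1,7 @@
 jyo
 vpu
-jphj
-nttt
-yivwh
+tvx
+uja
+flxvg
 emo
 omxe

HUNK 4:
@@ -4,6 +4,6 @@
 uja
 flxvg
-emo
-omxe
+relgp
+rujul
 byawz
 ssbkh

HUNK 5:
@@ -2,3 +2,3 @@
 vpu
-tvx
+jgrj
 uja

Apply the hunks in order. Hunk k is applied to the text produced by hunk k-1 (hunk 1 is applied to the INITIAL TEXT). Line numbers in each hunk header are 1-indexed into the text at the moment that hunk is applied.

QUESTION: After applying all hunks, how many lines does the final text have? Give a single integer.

Hunk 1: at line 5 remove [kqxd] add [emo,omxe,byawz] -> 12 lines: jyo vpu jphj nttt yivwh emo omxe byawz sky sapdd assl vsy
Hunk 2: at line 8 remove [sky,sapdd,assl] add [ssbkh] -> 10 lines: jyo vpu jphj nttt yivwh emo omxe byawz ssbkh vsy
Hunk 3: at line 1 remove [jphj,nttt,yivwh] add [tvx,uja,flxvg] -> 10 lines: jyo vpu tvx uja flxvg emo omxe byawz ssbkh vsy
Hunk 4: at line 4 remove [emo,omxe] add [relgp,rujul] -> 10 lines: jyo vpu tvx uja flxvg relgp rujul byawz ssbkh vsy
Hunk 5: at line 2 remove [tvx] add [jgrj] -> 10 lines: jyo vpu jgrj uja flxvg relgp rujul byawz ssbkh vsy
Final line count: 10

Answer: 10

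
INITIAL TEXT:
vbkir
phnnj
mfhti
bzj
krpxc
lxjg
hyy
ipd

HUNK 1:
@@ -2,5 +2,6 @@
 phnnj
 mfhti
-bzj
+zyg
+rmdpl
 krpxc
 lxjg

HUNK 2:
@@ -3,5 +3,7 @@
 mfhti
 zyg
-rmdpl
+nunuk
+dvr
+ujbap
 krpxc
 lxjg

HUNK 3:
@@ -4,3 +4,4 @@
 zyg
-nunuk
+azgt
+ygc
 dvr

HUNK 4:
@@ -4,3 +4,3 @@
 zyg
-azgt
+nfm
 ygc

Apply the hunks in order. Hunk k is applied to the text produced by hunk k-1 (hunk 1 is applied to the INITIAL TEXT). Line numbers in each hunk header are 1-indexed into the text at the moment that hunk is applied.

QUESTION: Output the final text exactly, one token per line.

Answer: vbkir
phnnj
mfhti
zyg
nfm
ygc
dvr
ujbap
krpxc
lxjg
hyy
ipd

Derivation:
Hunk 1: at line 2 remove [bzj] add [zyg,rmdpl] -> 9 lines: vbkir phnnj mfhti zyg rmdpl krpxc lxjg hyy ipd
Hunk 2: at line 3 remove [rmdpl] add [nunuk,dvr,ujbap] -> 11 lines: vbkir phnnj mfhti zyg nunuk dvr ujbap krpxc lxjg hyy ipd
Hunk 3: at line 4 remove [nunuk] add [azgt,ygc] -> 12 lines: vbkir phnnj mfhti zyg azgt ygc dvr ujbap krpxc lxjg hyy ipd
Hunk 4: at line 4 remove [azgt] add [nfm] -> 12 lines: vbkir phnnj mfhti zyg nfm ygc dvr ujbap krpxc lxjg hyy ipd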